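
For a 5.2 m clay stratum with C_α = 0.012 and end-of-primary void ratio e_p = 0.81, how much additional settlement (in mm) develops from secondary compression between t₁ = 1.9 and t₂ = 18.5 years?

Secondary compression: S_s = C_α·H/(1+e_p)·log₁₀(t₂/t₁)
S_s = 0.012×5.2/(1+0.81)×log₁₀(18.5/1.9)
    = 0.03448 × 0.9884 = 0.03408 m

S_s ≈ 34.1 mm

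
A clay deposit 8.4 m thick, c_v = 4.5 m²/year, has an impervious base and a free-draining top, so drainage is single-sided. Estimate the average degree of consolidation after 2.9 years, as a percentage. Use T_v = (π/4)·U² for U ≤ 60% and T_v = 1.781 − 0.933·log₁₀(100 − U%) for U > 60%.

U ≈ 48.5 %

Drainage path length: H_d = H = 8.4 m (single drainage).
T_v = c_v·t/H_d² = 4.5×2.9/8.4² = 0.18495.
T_v = 0.18495 corresponds to the U ≤ 60% branch:
U = √(4T_v/π) = 0.4853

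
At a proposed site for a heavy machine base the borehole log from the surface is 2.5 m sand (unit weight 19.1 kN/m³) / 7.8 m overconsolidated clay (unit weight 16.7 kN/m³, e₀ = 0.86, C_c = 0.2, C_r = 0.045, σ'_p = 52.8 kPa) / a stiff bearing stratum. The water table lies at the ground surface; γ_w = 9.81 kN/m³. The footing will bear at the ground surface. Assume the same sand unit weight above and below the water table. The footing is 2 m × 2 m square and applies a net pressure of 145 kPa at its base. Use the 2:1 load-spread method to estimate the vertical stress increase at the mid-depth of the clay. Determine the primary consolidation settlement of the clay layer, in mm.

Mid-depth of clay below the ground surface: z = 2.5 + 7.8/2 = 6.4 m.
Total vertical stress at mid-clay: σ_v = 19.1×2.5 + 16.7×3.9 = 112.88 kPa.
Pore pressure: u = 9.81×(6.4 − 0) = 62.784 kPa.
Initial effective stress: σ'_0 = σ_v − u = 112.88 − 62.784 = 50.096 kPa.
Stress increase at mid-clay by the 2:1 spreading method:
Δσ = qBL/((B+z)(L+z)) = 145×2×2/((2+6.4)(2+6.4)) = 8.22 kPa
Final effective stress: σ'_f = 50.096 + 8.22 = 58.316 kPa.
σ'_f = 58.316 > σ'_p = 52.8 kPa, so the stress path crosses the preconsolidation pressure — recompression up to σ'_p, then virgin compression beyond:
S_c = H/(1+e₀)·[C_r·log₁₀(σ'_p/σ'_0) + C_c·log₁₀(σ'_f/σ'_p)]
    = 7.8/1.86 × [0.045×log₁₀(52.8/50.096) + 0.2×log₁₀(58.316/52.8)]
    = 4.1935 × [0.0010274 + 0.0086308] = 0.0405 m

S_c ≈ 40.5 mm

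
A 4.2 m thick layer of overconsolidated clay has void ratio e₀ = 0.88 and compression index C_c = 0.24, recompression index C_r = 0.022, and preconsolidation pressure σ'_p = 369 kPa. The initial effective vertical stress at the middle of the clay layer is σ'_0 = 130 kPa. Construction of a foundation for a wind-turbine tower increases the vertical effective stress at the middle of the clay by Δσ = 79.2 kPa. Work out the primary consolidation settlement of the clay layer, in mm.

Final effective stress: σ'_f = 130 + 79.2 = 209.2 kPa.
σ'_f = 209.2 ≤ σ'_p = 369 kPa, so the clay remains overconsolidated and only the recompression index applies:
S_c = C_r·H/(1+e₀)·log₁₀(σ'_f/σ'_0) = 0.022×4.2/1.88×log₁₀(209.2/130)
    = 0.049148 × 0.20662 = 0.01015 m

S_c ≈ 10.2 mm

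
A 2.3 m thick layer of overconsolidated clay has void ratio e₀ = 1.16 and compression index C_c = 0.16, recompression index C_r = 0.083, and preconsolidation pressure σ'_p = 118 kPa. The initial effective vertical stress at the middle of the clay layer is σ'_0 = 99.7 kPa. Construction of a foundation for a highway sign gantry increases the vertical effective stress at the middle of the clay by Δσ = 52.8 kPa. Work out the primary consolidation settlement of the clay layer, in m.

Final effective stress: σ'_f = 99.7 + 52.8 = 152.5 kPa.
σ'_f = 152.5 > σ'_p = 118 kPa, so the stress path crosses the preconsolidation pressure — recompression up to σ'_p, then virgin compression beyond:
S_c = H/(1+e₀)·[C_r·log₁₀(σ'_p/σ'_0) + C_c·log₁₀(σ'_f/σ'_p)]
    = 2.3/2.16 × [0.083×log₁₀(118/99.7) + 0.16×log₁₀(152.5/118)]
    = 1.0648 × [0.0060745 + 0.017822] = 0.02544 m

S_c ≈ 0.0254 m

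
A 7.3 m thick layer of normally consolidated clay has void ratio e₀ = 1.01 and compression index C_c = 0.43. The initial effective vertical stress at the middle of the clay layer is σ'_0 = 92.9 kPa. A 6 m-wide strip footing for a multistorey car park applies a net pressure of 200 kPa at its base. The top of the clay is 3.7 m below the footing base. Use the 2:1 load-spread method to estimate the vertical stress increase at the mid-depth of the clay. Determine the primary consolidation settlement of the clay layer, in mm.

Mid-depth of clay below the footing base: z = 3.7 + 7.3/2 = 7.35 m.
Stress increase at mid-clay by the 2:1 spreading method:
Δσ = qB/(B+z) = 200×6/(6+7.35) = 89.888 kPa
Final effective stress: σ'_f = σ'_0 + Δσ = 92.9 + 89.888 = 182.79 kPa.
Normally consolidated clay, so the full stress increment lies on the virgin compression line:
S_c = C_c·H/(1+e₀)·log₁₀(σ'_f/σ'_0) = 0.43×7.3/(1+1.01)×log₁₀(182.79/92.9)
    = 1.5617 × 0.29394 = 0.459 m

S_c ≈ 459 mm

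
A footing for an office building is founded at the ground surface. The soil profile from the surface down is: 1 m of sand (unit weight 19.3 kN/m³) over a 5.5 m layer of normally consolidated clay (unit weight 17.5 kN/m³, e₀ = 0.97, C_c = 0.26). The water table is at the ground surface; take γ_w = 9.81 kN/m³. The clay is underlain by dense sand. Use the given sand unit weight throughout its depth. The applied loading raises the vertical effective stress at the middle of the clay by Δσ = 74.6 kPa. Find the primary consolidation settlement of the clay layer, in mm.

Mid-depth of clay below the ground surface: z = 1 + 5.5/2 = 3.75 m.
Total vertical stress at mid-clay: σ_v = 19.3×1 + 17.5×2.75 = 67.425 kPa.
Pore pressure: u = 9.81×(3.75 − 0) = 36.788 kPa.
Initial effective stress: σ'_0 = σ_v − u = 67.425 − 36.788 = 30.637 kPa.
Final effective stress: σ'_f = σ'_0 + Δσ = 30.637 + 74.6 = 105.24 kPa.
Normally consolidated clay, so the full stress increment lies on the virgin compression line:
S_c = C_c·H/(1+e₀)·log₁₀(σ'_f/σ'_0) = 0.26×5.5/(1+0.97)×log₁₀(105.24/30.637)
    = 0.72589 × 0.53593 = 0.389 m

S_c ≈ 389 mm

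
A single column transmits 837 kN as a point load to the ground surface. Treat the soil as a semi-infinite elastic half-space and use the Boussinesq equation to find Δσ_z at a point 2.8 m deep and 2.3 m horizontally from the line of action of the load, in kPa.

Boussinesq vertical stress below a point load on an elastic half-space:
Δσ_z = 3P/(2πz²) · [1 + (r/z)²]^(−5/2)
r/z = 2.3/2.8 = 0.82143; [1+(r/z)²]^(−5/2) = 0.2755.
Δσ_z = 3×837/(2π×2.8²) × 0.2755 = 50.974 × 0.2755 = 14.04 kPa

Δσ_z ≈ 14 kPa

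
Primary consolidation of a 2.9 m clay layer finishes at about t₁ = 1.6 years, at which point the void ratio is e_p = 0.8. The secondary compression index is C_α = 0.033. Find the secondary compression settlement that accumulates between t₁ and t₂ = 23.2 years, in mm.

Secondary compression: S_s = C_α·H/(1+e_p)·log₁₀(t₂/t₁)
S_s = 0.033×2.9/(1+0.8)×log₁₀(23.2/1.6)
    = 0.05317 × 1.161 = 0.06175 m

S_s ≈ 61.7 mm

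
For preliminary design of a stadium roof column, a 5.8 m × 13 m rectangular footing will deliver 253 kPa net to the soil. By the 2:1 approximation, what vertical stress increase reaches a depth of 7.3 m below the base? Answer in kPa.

Δσ_z ≈ 71.7 kPa

By the 2:1 method the load spreads at 1 horizontal : 2 vertical, so at depth z the loaded area has grown by z in each plan dimension:
Δσ = qBL/((B+z)(L+z)) = 253×5.8×13/((5.8+7.3)(13+7.3)) = 71.734 kPa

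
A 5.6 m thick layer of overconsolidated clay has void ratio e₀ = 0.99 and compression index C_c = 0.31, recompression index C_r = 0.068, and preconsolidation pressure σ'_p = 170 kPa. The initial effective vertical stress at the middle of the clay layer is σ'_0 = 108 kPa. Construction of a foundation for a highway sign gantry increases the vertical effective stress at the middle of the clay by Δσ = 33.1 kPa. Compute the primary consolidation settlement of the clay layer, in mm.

Final effective stress: σ'_f = 108 + 33.1 = 141.1 kPa.
σ'_f = 141.1 ≤ σ'_p = 170 kPa, so the clay remains overconsolidated and only the recompression index applies:
S_c = C_r·H/(1+e₀)·log₁₀(σ'_f/σ'_0) = 0.068×5.6/1.99×log₁₀(141.1/108)
    = 0.19136 × 0.1161 = 0.02222 m

S_c ≈ 22.2 mm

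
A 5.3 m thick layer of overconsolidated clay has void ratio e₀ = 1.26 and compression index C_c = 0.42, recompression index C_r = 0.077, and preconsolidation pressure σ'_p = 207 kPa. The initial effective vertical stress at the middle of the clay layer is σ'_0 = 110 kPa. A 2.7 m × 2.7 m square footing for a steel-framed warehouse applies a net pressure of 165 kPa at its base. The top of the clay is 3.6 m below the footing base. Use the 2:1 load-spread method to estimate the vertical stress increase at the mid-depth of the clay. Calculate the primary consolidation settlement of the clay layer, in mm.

Mid-depth of clay below the footing base: z = 3.6 + 5.3/2 = 6.25 m.
Stress increase at mid-clay by the 2:1 spreading method:
Δσ = qBL/((B+z)(L+z)) = 165×2.7×2.7/((2.7+6.25)(2.7+6.25)) = 15.016 kPa
Final effective stress: σ'_f = 110 + 15.016 = 125.02 kPa.
σ'_f = 125.02 ≤ σ'_p = 207 kPa, so the clay remains overconsolidated and only the recompression index applies:
S_c = C_r·H/(1+e₀)·log₁₀(σ'_f/σ'_0) = 0.077×5.3/2.26×log₁₀(125.02/110)
    = 0.18057 × 0.055587 = 0.01004 m

S_c ≈ 10 mm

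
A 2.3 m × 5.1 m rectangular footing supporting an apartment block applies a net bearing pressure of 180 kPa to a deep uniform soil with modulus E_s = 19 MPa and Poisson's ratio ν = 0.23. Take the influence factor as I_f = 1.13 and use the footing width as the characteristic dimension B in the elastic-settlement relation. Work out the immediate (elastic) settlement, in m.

Immediate (elastic) settlement: S_e = q·B·(1−ν²)/E_s · I_f.
E_s = 19 MPa = 19000 kPa.
S_e = 180 × 2.3 × (1 − 0.23²) / 19000 × 1.13
    = 180 × 2.3 × 0.9471 / 19000 × 1.13
    = 0.02332 m

S_e ≈ 0.0233 m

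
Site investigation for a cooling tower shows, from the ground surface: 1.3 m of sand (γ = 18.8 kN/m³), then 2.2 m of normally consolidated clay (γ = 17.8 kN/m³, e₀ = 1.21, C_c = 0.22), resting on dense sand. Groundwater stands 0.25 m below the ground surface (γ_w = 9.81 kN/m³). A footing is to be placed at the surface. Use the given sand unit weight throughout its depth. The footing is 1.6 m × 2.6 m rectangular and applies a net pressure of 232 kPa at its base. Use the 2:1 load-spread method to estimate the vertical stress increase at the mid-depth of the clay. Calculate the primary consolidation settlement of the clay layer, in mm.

S_c ≈ 108 mm

Mid-depth of clay below the ground surface: z = 1.3 + 2.2/2 = 2.4 m.
Total vertical stress at mid-clay: σ_v = 18.8×1.3 + 17.8×1.1 = 44.02 kPa.
Pore pressure: u = 9.81×(2.4 − 0.25) = 21.091 kPa.
Initial effective stress: σ'_0 = σ_v − u = 44.02 − 21.091 = 22.929 kPa.
Stress increase at mid-clay by the 2:1 spreading method:
Δσ = qBL/((B+z)(L+z)) = 232×1.6×2.6/((1.6+2.4)(2.6+2.4)) = 48.256 kPa
Final effective stress: σ'_f = σ'_0 + Δσ = 22.929 + 48.256 = 71.185 kPa.
Normally consolidated clay, so the full stress increment lies on the virgin compression line:
S_c = C_c·H/(1+e₀)·log₁₀(σ'_f/σ'_0) = 0.22×2.2/(1+1.21)×log₁₀(71.185/22.929)
    = 0.219 × 0.492 = 0.1077 m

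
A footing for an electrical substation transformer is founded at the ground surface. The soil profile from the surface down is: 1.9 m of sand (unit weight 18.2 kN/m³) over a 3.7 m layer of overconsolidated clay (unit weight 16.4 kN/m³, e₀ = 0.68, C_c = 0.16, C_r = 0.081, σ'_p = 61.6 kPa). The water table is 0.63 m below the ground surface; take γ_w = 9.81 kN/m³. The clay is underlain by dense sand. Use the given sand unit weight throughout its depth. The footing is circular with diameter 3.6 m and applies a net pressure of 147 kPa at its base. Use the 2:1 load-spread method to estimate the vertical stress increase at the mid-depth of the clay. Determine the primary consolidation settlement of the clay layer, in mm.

S_c ≈ 64 mm

Mid-depth of clay below the ground surface: z = 1.9 + 3.7/2 = 3.75 m.
Total vertical stress at mid-clay: σ_v = 18.2×1.9 + 16.4×1.85 = 64.92 kPa.
Pore pressure: u = 9.81×(3.75 − 0.63) = 30.607 kPa.
Initial effective stress: σ'_0 = σ_v − u = 64.92 − 30.607 = 34.313 kPa.
Stress increase at mid-clay by the 2:1 spreading method:
Δσ ≈ qD²/(D+z)² = 147×3.6²/(3.6+3.75)² = 35.265 kPa
Final effective stress: σ'_f = 34.313 + 35.265 = 69.578 kPa.
σ'_f = 69.578 > σ'_p = 61.6 kPa, so the stress path crosses the preconsolidation pressure — recompression up to σ'_p, then virgin compression beyond:
S_c = H/(1+e₀)·[C_r·log₁₀(σ'_p/σ'_0) + C_c·log₁₀(σ'_f/σ'_p)]
    = 3.7/1.68 × [0.081×log₁₀(61.6/34.313) + 0.16×log₁₀(69.578/61.6)]
    = 2.2024 × [0.020584 + 0.0084626] = 0.06397 m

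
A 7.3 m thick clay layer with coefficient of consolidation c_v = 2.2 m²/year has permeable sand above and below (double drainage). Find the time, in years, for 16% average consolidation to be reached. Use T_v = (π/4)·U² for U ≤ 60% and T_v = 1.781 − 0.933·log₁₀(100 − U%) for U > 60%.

Drainage path length: H_d = H/2 = 3.65 m (double drainage).
U ≤ 60%: T_v = (π/4)·U² = (π/4)×0.16² = 0.020106.
t = T_v·H_d²/c_v = 0.020106×3.65²/2.2 = 0.1218 years.

t ≈ 0.122 years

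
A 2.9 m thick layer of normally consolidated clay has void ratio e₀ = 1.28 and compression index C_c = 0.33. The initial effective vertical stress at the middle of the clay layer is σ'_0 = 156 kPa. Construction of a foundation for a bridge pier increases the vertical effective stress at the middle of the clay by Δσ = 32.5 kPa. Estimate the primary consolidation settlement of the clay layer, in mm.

Final effective stress: σ'_f = σ'_0 + Δσ = 156 + 32.5 = 188.5 kPa.
Normally consolidated clay, so the full stress increment lies on the virgin compression line:
S_c = C_c·H/(1+e₀)·log₁₀(σ'_f/σ'_0) = 0.33×2.9/(1+1.28)×log₁₀(188.5/156)
    = 0.41974 × 0.082187 = 0.0345 m

S_c ≈ 34.5 mm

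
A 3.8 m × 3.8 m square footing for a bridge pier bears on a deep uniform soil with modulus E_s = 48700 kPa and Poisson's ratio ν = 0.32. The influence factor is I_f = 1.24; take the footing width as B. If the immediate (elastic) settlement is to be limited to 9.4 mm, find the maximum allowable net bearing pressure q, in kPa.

S_e = q·B·(1−ν²)/E_s · I_f  ⇒  q = S_e·E_s / (B·(1−ν²)·I_f).
q = 0.0094 × 48700 / (3.8 × 0.8976 × 1.24) = 108.2 kPa

q ≈ 108 kPa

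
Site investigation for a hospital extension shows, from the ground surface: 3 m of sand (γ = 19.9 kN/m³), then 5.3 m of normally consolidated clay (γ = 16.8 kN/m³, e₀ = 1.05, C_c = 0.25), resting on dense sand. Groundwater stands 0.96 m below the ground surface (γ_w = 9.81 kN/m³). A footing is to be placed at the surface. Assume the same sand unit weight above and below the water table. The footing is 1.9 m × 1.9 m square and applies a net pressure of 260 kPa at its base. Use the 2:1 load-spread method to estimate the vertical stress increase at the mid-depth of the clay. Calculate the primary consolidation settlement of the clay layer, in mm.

S_c ≈ 69.9 mm

Mid-depth of clay below the ground surface: z = 3 + 5.3/2 = 5.65 m.
Total vertical stress at mid-clay: σ_v = 19.9×3 + 16.8×2.65 = 104.22 kPa.
Pore pressure: u = 9.81×(5.65 − 0.96) = 46.009 kPa.
Initial effective stress: σ'_0 = σ_v − u = 104.22 − 46.009 = 58.211 kPa.
Stress increase at mid-clay by the 2:1 spreading method:
Δσ = qBL/((B+z)(L+z)) = 260×1.9×1.9/((1.9+5.65)(1.9+5.65)) = 16.466 kPa
Final effective stress: σ'_f = σ'_0 + Δσ = 58.211 + 16.466 = 74.677 kPa.
Normally consolidated clay, so the full stress increment lies on the virgin compression line:
S_c = C_c·H/(1+e₀)·log₁₀(σ'_f/σ'_0) = 0.25×5.3/(1+1.05)×log₁₀(74.677/58.211)
    = 0.64634 × 0.10818 = 0.06992 m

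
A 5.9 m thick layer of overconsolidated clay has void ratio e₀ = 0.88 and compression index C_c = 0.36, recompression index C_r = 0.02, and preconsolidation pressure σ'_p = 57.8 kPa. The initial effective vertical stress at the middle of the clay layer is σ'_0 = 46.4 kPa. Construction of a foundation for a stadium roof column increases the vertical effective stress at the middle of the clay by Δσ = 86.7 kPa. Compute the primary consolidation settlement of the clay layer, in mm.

S_c ≈ 415 mm

Final effective stress: σ'_f = 46.4 + 86.7 = 133.1 kPa.
σ'_f = 133.1 > σ'_p = 57.8 kPa, so the stress path crosses the preconsolidation pressure — recompression up to σ'_p, then virgin compression beyond:
S_c = H/(1+e₀)·[C_r·log₁₀(σ'_p/σ'_0) + C_c·log₁₀(σ'_f/σ'_p)]
    = 5.9/1.88 × [0.02×log₁₀(57.8/46.4) + 0.36×log₁₀(133.1/57.8)]
    = 3.1383 × [0.0019082 + 0.13041] = 0.4153 m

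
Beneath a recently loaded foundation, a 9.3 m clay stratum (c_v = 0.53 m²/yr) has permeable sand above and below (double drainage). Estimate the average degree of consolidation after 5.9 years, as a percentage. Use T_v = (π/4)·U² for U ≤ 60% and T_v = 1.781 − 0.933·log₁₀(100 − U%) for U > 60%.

Drainage path length: H_d = H/2 = 4.65 m (double drainage).
T_v = c_v·t/H_d² = 0.53×5.9/4.65² = 0.14462.
T_v = 0.14462 corresponds to the U ≤ 60% branch:
U = √(4T_v/π) = 0.4291

U ≈ 42.9 %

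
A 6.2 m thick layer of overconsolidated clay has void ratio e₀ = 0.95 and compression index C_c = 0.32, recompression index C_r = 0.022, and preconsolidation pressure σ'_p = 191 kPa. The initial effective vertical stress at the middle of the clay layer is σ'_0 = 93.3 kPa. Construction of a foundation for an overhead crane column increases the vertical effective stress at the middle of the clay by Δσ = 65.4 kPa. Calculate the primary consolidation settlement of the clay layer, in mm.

Final effective stress: σ'_f = 93.3 + 65.4 = 158.7 kPa.
σ'_f = 158.7 ≤ σ'_p = 191 kPa, so the clay remains overconsolidated and only the recompression index applies:
S_c = C_r·H/(1+e₀)·log₁₀(σ'_f/σ'_0) = 0.022×6.2/1.95×log₁₀(158.7/93.3)
    = 0.069949 × 0.2307 = 0.01614 m

S_c ≈ 16.1 mm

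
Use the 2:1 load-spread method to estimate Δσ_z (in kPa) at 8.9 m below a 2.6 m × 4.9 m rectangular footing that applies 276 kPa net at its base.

By the 2:1 method the load spreads at 1 horizontal : 2 vertical, so at depth z the loaded area has grown by z in each plan dimension:
Δσ = qBL/((B+z)(L+z)) = 276×2.6×4.9/((2.6+8.9)(4.9+8.9)) = 22.157 kPa

Δσ_z ≈ 22.2 kPa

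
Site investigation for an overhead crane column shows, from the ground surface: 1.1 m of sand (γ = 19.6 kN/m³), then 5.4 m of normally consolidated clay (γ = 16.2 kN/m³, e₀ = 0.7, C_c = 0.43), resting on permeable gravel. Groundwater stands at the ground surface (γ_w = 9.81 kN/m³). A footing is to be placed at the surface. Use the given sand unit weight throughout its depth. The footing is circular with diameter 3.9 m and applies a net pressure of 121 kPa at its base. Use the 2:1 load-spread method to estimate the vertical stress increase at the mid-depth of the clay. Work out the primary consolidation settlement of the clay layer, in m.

Mid-depth of clay below the ground surface: z = 1.1 + 5.4/2 = 3.8 m.
Total vertical stress at mid-clay: σ_v = 19.6×1.1 + 16.2×2.7 = 65.3 kPa.
Pore pressure: u = 9.81×(3.8 − 0) = 37.278 kPa.
Initial effective stress: σ'_0 = σ_v − u = 65.3 − 37.278 = 28.022 kPa.
Stress increase at mid-clay by the 2:1 spreading method:
Δσ ≈ qD²/(D+z)² = 121×3.9²/(3.9+3.8)² = 31.041 kPa
Final effective stress: σ'_f = σ'_0 + Δσ = 28.022 + 31.041 = 59.063 kPa.
Normally consolidated clay, so the full stress increment lies on the virgin compression line:
S_c = C_c·H/(1+e₀)·log₁₀(σ'_f/σ'_0) = 0.43×5.4/(1+0.7)×log₁₀(59.063/28.022)
    = 1.3659 × 0.32382 = 0.4423 m

S_c ≈ 0.442 m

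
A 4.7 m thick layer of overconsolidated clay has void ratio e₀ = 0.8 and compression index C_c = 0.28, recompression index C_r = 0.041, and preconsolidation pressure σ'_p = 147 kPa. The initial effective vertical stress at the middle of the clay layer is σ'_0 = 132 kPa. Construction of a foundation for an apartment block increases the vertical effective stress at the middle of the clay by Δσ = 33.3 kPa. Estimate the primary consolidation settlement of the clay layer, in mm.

Final effective stress: σ'_f = 132 + 33.3 = 165.3 kPa.
σ'_f = 165.3 > σ'_p = 147 kPa, so the stress path crosses the preconsolidation pressure — recompression up to σ'_p, then virgin compression beyond:
S_c = H/(1+e₀)·[C_r·log₁₀(σ'_p/σ'_0) + C_c·log₁₀(σ'_f/σ'_p)]
    = 4.7/1.8 × [0.041×log₁₀(147/132) + 0.28×log₁₀(165.3/147)]
    = 2.6111 × [0.0019165 + 0.014268] = 0.04226 m

S_c ≈ 42.3 mm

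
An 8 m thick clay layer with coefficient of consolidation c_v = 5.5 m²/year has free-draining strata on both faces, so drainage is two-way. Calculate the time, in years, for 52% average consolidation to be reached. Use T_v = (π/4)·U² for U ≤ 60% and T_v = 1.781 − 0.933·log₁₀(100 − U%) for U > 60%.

Drainage path length: H_d = H/2 = 4 m (double drainage).
U ≤ 60%: T_v = (π/4)·U² = (π/4)×0.52² = 0.21237.
t = T_v·H_d²/c_v = 0.21237×4²/5.5 = 0.6178 years.

t ≈ 0.618 years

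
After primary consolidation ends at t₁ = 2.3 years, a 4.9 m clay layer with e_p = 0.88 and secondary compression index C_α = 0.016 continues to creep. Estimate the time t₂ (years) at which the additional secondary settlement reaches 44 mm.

S_s = C_α·H/(1+e_p)·log₁₀(t₂/t₁) ⇒ log₁₀(t₂/t₁) = S_s·(1+e_p)/(C_α·H).
log₁₀(t₂/t₁) = 0.044 × (1+0.88) / (0.016×4.9) = 1.055
t₂ = t₁ × 10^1.055 = 2.3 × 11.35 = 26.11 years

t₂ ≈ 26.1 years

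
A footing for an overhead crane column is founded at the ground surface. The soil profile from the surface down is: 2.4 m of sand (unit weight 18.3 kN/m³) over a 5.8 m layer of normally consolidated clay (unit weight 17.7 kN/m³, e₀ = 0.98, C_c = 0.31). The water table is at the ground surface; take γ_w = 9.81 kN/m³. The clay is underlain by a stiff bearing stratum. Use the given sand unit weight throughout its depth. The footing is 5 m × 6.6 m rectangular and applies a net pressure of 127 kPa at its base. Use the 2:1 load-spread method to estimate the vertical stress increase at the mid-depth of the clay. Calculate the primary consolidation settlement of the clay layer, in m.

S_c ≈ 0.23 m

Mid-depth of clay below the ground surface: z = 2.4 + 5.8/2 = 5.3 m.
Total vertical stress at mid-clay: σ_v = 18.3×2.4 + 17.7×2.9 = 95.25 kPa.
Pore pressure: u = 9.81×(5.3 − 0) = 51.993 kPa.
Initial effective stress: σ'_0 = σ_v − u = 95.25 − 51.993 = 43.257 kPa.
Stress increase at mid-clay by the 2:1 spreading method:
Δσ = qBL/((B+z)(L+z)) = 127×5×6.6/((5+5.3)(6.6+5.3)) = 34.193 kPa
Final effective stress: σ'_f = σ'_0 + Δσ = 43.257 + 34.193 = 77.45 kPa.
Normally consolidated clay, so the full stress increment lies on the virgin compression line:
S_c = C_c·H/(1+e₀)·log₁₀(σ'_f/σ'_0) = 0.31×5.8/(1+0.98)×log₁₀(77.45/43.257)
    = 0.90808 × 0.25297 = 0.2297 m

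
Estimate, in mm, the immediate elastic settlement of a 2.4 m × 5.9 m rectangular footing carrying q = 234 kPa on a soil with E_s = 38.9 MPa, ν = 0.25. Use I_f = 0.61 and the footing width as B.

S_e ≈ 8.26 mm

Immediate (elastic) settlement: S_e = q·B·(1−ν²)/E_s · I_f.
E_s = 38.9 MPa = 38900 kPa.
S_e = 234 × 2.4 × (1 − 0.25²) / 38900 × 0.61
    = 234 × 2.4 × 0.9375 / 38900 × 0.61
    = 0.008256 m = 8.256 mm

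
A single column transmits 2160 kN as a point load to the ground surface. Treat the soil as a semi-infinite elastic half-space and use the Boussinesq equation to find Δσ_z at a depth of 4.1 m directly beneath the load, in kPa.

Boussinesq vertical stress below a point load on an elastic half-space:
Δσ_z = 3P/(2πz²) · [1 + (r/z)²]^(−5/2)
r/z = 0/4.1 = 0; [1+(r/z)²]^(−5/2) = 1.
Δσ_z = 3×2160/(2π×4.1²) × 1 = 61.352 × 1 = 61.35 kPa

Δσ_z ≈ 61.4 kPa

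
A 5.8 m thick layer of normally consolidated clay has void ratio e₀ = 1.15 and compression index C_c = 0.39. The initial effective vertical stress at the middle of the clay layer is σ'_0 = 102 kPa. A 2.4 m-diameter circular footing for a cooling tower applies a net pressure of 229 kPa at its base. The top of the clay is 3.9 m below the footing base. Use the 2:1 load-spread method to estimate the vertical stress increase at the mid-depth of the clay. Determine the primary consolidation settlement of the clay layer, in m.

S_c ≈ 0.0649 m

Mid-depth of clay below the footing base: z = 3.9 + 5.8/2 = 6.8 m.
Stress increase at mid-clay by the 2:1 spreading method:
Δσ ≈ qD²/(D+z)² = 229×2.4²/(2.4+6.8)² = 15.584 kPa
Final effective stress: σ'_f = σ'_0 + Δσ = 102 + 15.584 = 117.58 kPa.
Normally consolidated clay, so the full stress increment lies on the virgin compression line:
S_c = C_c·H/(1+e₀)·log₁₀(σ'_f/σ'_0) = 0.39×5.8/(1+1.15)×log₁₀(117.58/102)
    = 1.0521 × 0.061733 = 0.06495 m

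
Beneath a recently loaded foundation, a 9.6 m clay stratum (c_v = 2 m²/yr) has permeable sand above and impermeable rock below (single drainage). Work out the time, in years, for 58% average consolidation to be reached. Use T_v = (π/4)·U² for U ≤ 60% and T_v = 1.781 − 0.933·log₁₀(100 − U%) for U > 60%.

Drainage path length: H_d = H = 9.6 m (single drainage).
U ≤ 60%: T_v = (π/4)·U² = (π/4)×0.58² = 0.26421.
t = T_v·H_d²/c_v = 0.26421×9.6²/2 = 12.17 years.

t ≈ 12.2 years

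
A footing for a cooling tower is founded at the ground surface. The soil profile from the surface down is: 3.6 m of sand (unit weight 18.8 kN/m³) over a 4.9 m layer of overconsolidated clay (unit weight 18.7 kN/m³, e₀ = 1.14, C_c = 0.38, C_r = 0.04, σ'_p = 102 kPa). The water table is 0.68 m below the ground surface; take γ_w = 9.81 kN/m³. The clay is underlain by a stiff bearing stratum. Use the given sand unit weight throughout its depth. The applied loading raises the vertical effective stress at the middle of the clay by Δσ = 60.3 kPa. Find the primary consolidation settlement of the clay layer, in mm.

S_c ≈ 85.5 mm

Mid-depth of clay below the ground surface: z = 3.6 + 4.9/2 = 6.05 m.
Total vertical stress at mid-clay: σ_v = 18.8×3.6 + 18.7×2.45 = 113.5 kPa.
Pore pressure: u = 9.81×(6.05 − 0.68) = 52.68 kPa.
Initial effective stress: σ'_0 = σ_v − u = 113.5 − 52.68 = 60.82 kPa.
Final effective stress: σ'_f = 60.82 + 60.3 = 121.12 kPa.
σ'_f = 121.12 > σ'_p = 102 kPa, so the stress path crosses the preconsolidation pressure — recompression up to σ'_p, then virgin compression beyond:
S_c = H/(1+e₀)·[C_r·log₁₀(σ'_p/σ'_0) + C_c·log₁₀(σ'_f/σ'_p)]
    = 4.9/2.14 × [0.04×log₁₀(102/60.82) + 0.38×log₁₀(121.12/102)]
    = 2.2897 × [0.0089822 + 0.028354] = 0.08549 m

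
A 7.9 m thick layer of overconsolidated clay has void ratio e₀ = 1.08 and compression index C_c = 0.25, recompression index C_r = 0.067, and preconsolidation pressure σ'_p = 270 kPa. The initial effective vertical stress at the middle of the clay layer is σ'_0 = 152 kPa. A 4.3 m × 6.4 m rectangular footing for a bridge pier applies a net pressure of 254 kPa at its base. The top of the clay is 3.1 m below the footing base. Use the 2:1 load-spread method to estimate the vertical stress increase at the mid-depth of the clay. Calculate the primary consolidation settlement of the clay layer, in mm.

S_c ≈ 29.1 mm

Mid-depth of clay below the footing base: z = 3.1 + 7.9/2 = 7.05 m.
Stress increase at mid-clay by the 2:1 spreading method:
Δσ = qBL/((B+z)(L+z)) = 254×4.3×6.4/((4.3+7.05)(6.4+7.05)) = 45.789 kPa
Final effective stress: σ'_f = 152 + 45.789 = 197.79 kPa.
σ'_f = 197.79 ≤ σ'_p = 270 kPa, so the clay remains overconsolidated and only the recompression index applies:
S_c = C_r·H/(1+e₀)·log₁₀(σ'_f/σ'_0) = 0.067×7.9/2.08×log₁₀(197.79/152)
    = 0.25447 × 0.11436 = 0.0291 m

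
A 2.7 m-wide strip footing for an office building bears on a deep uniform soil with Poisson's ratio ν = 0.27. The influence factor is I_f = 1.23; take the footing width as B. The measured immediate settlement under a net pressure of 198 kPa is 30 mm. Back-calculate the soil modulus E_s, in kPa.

E_s ≈ 20300 kPa

S_e = q·B·(1−ν²)/E_s · I_f  ⇒  E_s = q·B·(1−ν²)·I_f / S_e.
E_s = 198 × 2.7 × 0.9271 × 1.23 / 0.03 = 20320 kPa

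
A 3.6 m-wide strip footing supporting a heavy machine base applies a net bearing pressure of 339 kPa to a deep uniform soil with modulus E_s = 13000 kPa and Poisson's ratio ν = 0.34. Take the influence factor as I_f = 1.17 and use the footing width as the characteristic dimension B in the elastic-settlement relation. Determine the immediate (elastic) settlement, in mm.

S_e ≈ 97.1 mm

Immediate (elastic) settlement: S_e = q·B·(1−ν²)/E_s · I_f.
S_e = 339 × 3.6 × (1 − 0.34²) / 13000 × 1.17
    = 339 × 3.6 × 0.8844 / 13000 × 1.17
    = 0.09714 m = 97.14 mm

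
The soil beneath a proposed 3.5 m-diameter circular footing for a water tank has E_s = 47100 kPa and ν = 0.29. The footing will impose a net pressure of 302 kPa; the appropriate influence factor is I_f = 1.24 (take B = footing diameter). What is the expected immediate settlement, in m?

S_e ≈ 0.0255 m

Immediate (elastic) settlement: S_e = q·B·(1−ν²)/E_s · I_f.
S_e = 302 × 3.5 × (1 − 0.29²) / 47100 × 1.24
    = 302 × 3.5 × 0.9159 / 47100 × 1.24
    = 0.02549 m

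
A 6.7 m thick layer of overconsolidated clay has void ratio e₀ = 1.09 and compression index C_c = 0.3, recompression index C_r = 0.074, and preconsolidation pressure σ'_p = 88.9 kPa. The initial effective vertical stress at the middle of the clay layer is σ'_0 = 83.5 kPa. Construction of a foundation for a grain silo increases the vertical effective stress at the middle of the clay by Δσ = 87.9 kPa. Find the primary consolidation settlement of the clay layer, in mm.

Final effective stress: σ'_f = 83.5 + 87.9 = 171.4 kPa.
σ'_f = 171.4 > σ'_p = 88.9 kPa, so the stress path crosses the preconsolidation pressure — recompression up to σ'_p, then virgin compression beyond:
S_c = H/(1+e₀)·[C_r·log₁₀(σ'_p/σ'_0) + C_c·log₁₀(σ'_f/σ'_p)]
    = 6.7/2.09 × [0.074×log₁₀(88.9/83.5) + 0.3×log₁₀(171.4/88.9)]
    = 3.2057 × [0.0020139 + 0.085533] = 0.2806 m

S_c ≈ 281 mm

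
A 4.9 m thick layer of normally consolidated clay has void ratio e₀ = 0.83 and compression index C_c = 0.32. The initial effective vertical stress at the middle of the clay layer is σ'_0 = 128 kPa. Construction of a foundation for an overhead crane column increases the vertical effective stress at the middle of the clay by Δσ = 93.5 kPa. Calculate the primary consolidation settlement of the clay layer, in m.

Final effective stress: σ'_f = σ'_0 + Δσ = 128 + 93.5 = 221.5 kPa.
Normally consolidated clay, so the full stress increment lies on the virgin compression line:
S_c = C_c·H/(1+e₀)·log₁₀(σ'_f/σ'_0) = 0.32×4.9/(1+0.83)×log₁₀(221.5/128)
    = 0.85683 × 0.23816 = 0.2041 m

S_c ≈ 0.204 m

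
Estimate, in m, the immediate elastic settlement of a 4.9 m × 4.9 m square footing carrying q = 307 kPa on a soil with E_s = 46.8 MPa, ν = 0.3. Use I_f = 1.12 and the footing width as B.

S_e ≈ 0.0328 m

Immediate (elastic) settlement: S_e = q·B·(1−ν²)/E_s · I_f.
E_s = 46.8 MPa = 46800 kPa.
S_e = 307 × 4.9 × (1 − 0.3²) / 46800 × 1.12
    = 307 × 4.9 × 0.91 / 46800 × 1.12
    = 0.03276 m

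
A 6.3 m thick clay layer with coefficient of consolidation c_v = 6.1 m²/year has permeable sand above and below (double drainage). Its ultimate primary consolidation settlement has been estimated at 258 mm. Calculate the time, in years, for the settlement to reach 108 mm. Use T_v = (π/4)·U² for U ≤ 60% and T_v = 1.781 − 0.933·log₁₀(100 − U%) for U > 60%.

Drainage path length: H_d = H/2 = 3.15 m (double drainage).
U = S(t)/S_ult = 108/258 = 0.4186.
U ≤ 60%: T_v = (π/4)·U² = (π/4)×0.4186² = 0.13763.
t = T_v·H_d²/c_v = 0.13763×3.15²/6.1 = 0.2239 years.

t ≈ 0.224 years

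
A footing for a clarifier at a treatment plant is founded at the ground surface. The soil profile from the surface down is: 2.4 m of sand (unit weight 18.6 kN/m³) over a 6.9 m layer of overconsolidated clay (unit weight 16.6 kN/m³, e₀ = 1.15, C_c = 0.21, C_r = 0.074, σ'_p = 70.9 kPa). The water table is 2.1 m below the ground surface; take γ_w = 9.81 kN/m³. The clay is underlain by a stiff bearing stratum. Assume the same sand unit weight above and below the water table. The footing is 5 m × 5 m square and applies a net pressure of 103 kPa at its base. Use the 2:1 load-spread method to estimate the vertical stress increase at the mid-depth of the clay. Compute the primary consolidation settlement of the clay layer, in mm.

S_c ≈ 68.6 mm

Mid-depth of clay below the ground surface: z = 2.4 + 6.9/2 = 5.85 m.
Total vertical stress at mid-clay: σ_v = 18.6×2.4 + 16.6×3.45 = 101.91 kPa.
Pore pressure: u = 9.81×(5.85 − 2.1) = 36.788 kPa.
Initial effective stress: σ'_0 = σ_v − u = 101.91 − 36.788 = 65.122 kPa.
Stress increase at mid-clay by the 2:1 spreading method:
Δσ = qBL/((B+z)(L+z)) = 103×5×5/((5+5.85)(5+5.85)) = 21.873 kPa
Final effective stress: σ'_f = 65.122 + 21.873 = 86.995 kPa.
σ'_f = 86.995 > σ'_p = 70.9 kPa, so the stress path crosses the preconsolidation pressure — recompression up to σ'_p, then virgin compression beyond:
S_c = H/(1+e₀)·[C_r·log₁₀(σ'_p/σ'_0) + C_c·log₁₀(σ'_f/σ'_p)]
    = 6.9/2.15 × [0.074×log₁₀(70.9/65.122) + 0.21×log₁₀(86.995/70.9)]
    = 3.2093 × [0.002732 + 0.018658] = 0.06865 m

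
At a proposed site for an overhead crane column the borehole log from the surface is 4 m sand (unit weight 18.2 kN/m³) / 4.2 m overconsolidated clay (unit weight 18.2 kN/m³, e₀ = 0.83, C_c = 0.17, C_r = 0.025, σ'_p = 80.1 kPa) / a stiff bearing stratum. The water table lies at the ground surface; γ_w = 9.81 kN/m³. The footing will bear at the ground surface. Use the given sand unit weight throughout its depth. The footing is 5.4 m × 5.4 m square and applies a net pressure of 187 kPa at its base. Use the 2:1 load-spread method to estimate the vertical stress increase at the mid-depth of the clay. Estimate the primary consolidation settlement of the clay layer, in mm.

Mid-depth of clay below the ground surface: z = 4 + 4.2/2 = 6.1 m.
Total vertical stress at mid-clay: σ_v = 18.2×4 + 18.2×2.1 = 111.02 kPa.
Pore pressure: u = 9.81×(6.1 − 0) = 59.841 kPa.
Initial effective stress: σ'_0 = σ_v − u = 111.02 − 59.841 = 51.179 kPa.
Stress increase at mid-clay by the 2:1 spreading method:
Δσ = qBL/((B+z)(L+z)) = 187×5.4×5.4/((5.4+6.1)(5.4+6.1)) = 41.232 kPa
Final effective stress: σ'_f = 51.179 + 41.232 = 92.411 kPa.
σ'_f = 92.411 > σ'_p = 80.1 kPa, so the stress path crosses the preconsolidation pressure — recompression up to σ'_p, then virgin compression beyond:
S_c = H/(1+e₀)·[C_r·log₁₀(σ'_p/σ'_0) + C_c·log₁₀(σ'_f/σ'_p)]
    = 4.2/1.83 × [0.025×log₁₀(80.1/51.179) + 0.17×log₁₀(92.411/80.1)]
    = 2.2951 × [0.0048635 + 0.010555] = 0.03539 m

S_c ≈ 35.4 mm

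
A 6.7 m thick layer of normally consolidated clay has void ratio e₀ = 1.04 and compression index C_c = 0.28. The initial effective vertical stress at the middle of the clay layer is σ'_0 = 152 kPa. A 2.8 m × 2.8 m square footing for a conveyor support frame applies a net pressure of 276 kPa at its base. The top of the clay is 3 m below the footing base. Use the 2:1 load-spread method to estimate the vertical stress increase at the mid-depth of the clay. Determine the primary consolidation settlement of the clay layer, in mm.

Mid-depth of clay below the footing base: z = 3 + 6.7/2 = 6.35 m.
Stress increase at mid-clay by the 2:1 spreading method:
Δσ = qBL/((B+z)(L+z)) = 276×2.8×2.8/((2.8+6.35)(2.8+6.35)) = 25.845 kPa
Final effective stress: σ'_f = σ'_0 + Δσ = 152 + 25.845 = 177.84 kPa.
Normally consolidated clay, so the full stress increment lies on the virgin compression line:
S_c = C_c·H/(1+e₀)·log₁₀(σ'_f/σ'_0) = 0.28×6.7/(1+1.04)×log₁₀(177.84/152)
    = 0.91961 × 0.068186 = 0.0627 m

S_c ≈ 62.7 mm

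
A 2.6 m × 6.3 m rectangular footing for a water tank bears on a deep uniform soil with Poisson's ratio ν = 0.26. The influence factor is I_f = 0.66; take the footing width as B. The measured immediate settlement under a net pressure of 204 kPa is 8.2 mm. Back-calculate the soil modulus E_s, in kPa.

S_e = q·B·(1−ν²)/E_s · I_f  ⇒  E_s = q·B·(1−ν²)·I_f / S_e.
E_s = 204 × 2.6 × 0.9324 × 0.66 / 0.0082 = 39800 kPa

E_s ≈ 39800 kPa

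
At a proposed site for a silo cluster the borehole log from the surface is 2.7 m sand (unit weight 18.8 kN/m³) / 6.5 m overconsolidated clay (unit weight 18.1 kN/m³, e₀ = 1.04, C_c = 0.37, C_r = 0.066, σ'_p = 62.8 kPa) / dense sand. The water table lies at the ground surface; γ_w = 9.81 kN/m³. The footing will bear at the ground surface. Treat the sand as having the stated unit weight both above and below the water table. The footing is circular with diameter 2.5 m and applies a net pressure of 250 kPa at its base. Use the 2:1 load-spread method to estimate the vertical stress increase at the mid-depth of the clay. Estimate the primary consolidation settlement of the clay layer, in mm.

S_c ≈ 96.4 mm

Mid-depth of clay below the ground surface: z = 2.7 + 6.5/2 = 5.95 m.
Total vertical stress at mid-clay: σ_v = 18.8×2.7 + 18.1×3.25 = 109.59 kPa.
Pore pressure: u = 9.81×(5.95 − 0) = 58.37 kPa.
Initial effective stress: σ'_0 = σ_v − u = 109.59 − 58.37 = 51.22 kPa.
Stress increase at mid-clay by the 2:1 spreading method:
Δσ ≈ qD²/(D+z)² = 250×2.5²/(2.5+5.95)² = 21.883 kPa
Final effective stress: σ'_f = 51.22 + 21.883 = 73.103 kPa.
σ'_f = 73.103 > σ'_p = 62.8 kPa, so the stress path crosses the preconsolidation pressure — recompression up to σ'_p, then virgin compression beyond:
S_c = H/(1+e₀)·[C_r·log₁₀(σ'_p/σ'_0) + C_c·log₁₀(σ'_f/σ'_p)]
    = 6.5/2.04 × [0.066×log₁₀(62.8/51.22) + 0.37×log₁₀(73.103/62.8)]
    = 3.1863 × [0.0058423 + 0.024411] = 0.0964 m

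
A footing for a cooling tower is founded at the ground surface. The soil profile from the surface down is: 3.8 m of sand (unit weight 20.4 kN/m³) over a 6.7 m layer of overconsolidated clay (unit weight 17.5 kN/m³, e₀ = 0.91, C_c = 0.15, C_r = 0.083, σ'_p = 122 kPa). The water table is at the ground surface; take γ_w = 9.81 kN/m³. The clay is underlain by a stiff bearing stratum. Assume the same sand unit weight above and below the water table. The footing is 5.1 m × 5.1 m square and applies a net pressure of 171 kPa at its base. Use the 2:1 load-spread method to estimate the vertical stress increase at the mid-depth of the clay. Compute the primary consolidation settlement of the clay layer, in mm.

Mid-depth of clay below the ground surface: z = 3.8 + 6.7/2 = 7.15 m.
Total vertical stress at mid-clay: σ_v = 20.4×3.8 + 17.5×3.35 = 136.14 kPa.
Pore pressure: u = 9.81×(7.15 − 0) = 70.142 kPa.
Initial effective stress: σ'_0 = σ_v − u = 136.14 − 70.142 = 65.998 kPa.
Stress increase at mid-clay by the 2:1 spreading method:
Δσ = qBL/((B+z)(L+z)) = 171×5.1×5.1/((5.1+7.15)(5.1+7.15)) = 29.639 kPa
Final effective stress: σ'_f = 65.998 + 29.639 = 95.637 kPa.
σ'_f = 95.637 ≤ σ'_p = 122 kPa, so the clay remains overconsolidated and only the recompression index applies:
S_c = C_r·H/(1+e₀)·log₁₀(σ'_f/σ'_0) = 0.083×6.7/1.91×log₁₀(95.637/65.998)
    = 0.29116 × 0.1611 = 0.04691 m

S_c ≈ 46.9 mm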